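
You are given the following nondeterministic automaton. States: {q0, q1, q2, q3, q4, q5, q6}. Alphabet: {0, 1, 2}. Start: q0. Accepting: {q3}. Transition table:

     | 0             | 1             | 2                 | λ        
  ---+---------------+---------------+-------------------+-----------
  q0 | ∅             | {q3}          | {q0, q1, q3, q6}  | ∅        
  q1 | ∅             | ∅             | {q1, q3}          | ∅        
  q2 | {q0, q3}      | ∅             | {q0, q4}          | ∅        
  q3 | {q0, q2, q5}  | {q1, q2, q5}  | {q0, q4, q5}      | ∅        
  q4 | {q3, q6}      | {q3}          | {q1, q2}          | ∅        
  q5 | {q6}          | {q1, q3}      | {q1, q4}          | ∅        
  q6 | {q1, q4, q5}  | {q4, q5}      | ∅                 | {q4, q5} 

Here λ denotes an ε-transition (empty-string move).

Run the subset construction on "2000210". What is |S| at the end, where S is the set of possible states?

Start in {q0}.
Read '2': {q0} → {q0, q1, q3, q4, q5, q6}.
Read '0': {q0, q1, q3, q4, q5, q6} → {q0, q1, q2, q3, q4, q5, q6}.
Read '0': {q0, q1, q2, q3, q4, q5, q6} → {q0, q1, q2, q3, q4, q5, q6}.
Read '0': {q0, q1, q2, q3, q4, q5, q6} → {q0, q1, q2, q3, q4, q5, q6}.
Read '2': {q0, q1, q2, q3, q4, q5, q6} → {q0, q1, q2, q3, q4, q5, q6}.
Read '1': {q0, q1, q2, q3, q4, q5, q6} → {q1, q2, q3, q4, q5}.
Read '0': {q1, q2, q3, q4, q5} → {q0, q2, q3, q4, q5, q6}.
That set has 6 states.

6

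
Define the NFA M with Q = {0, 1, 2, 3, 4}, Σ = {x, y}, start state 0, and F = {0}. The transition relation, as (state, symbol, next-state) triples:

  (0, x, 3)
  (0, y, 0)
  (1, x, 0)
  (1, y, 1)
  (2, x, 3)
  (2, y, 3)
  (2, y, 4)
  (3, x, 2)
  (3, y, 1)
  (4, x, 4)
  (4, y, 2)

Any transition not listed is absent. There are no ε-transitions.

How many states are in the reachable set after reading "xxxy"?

1

Start in {0}.
Read 'x': {0} → {3}.
Read 'x': {3} → {2}.
Read 'x': {2} → {3}.
Read 'y': {3} → {1}.
That set has 1 state.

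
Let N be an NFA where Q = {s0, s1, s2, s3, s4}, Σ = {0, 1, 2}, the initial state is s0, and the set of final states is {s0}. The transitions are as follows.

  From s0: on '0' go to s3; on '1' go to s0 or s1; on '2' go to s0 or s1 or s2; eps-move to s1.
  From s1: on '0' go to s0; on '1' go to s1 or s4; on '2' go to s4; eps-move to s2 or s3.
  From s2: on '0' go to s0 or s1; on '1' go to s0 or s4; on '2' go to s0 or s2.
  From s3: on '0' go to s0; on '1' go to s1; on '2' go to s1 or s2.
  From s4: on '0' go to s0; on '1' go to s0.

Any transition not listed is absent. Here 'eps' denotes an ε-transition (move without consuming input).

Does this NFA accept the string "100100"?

Yes

Start: ε-closure({s0}) = {s0, s1, s2, s3}.
Read '1': {s0, s1, s2, s3} → {s0, s1, s2, s3, s4}.
Read '0': {s0, s1, s2, s3, s4} → {s0, s1, s2, s3}.
Read '0': {s0, s1, s2, s3} → {s0, s1, s2, s3}.
Read '1': {s0, s1, s2, s3} → {s0, s1, s2, s3, s4}.
Read '0': {s0, s1, s2, s3, s4} → {s0, s1, s2, s3}.
Read '0': {s0, s1, s2, s3} → {s0, s1, s2, s3}.
The final set {s0, s1, s2, s3} contains the accepting state s0.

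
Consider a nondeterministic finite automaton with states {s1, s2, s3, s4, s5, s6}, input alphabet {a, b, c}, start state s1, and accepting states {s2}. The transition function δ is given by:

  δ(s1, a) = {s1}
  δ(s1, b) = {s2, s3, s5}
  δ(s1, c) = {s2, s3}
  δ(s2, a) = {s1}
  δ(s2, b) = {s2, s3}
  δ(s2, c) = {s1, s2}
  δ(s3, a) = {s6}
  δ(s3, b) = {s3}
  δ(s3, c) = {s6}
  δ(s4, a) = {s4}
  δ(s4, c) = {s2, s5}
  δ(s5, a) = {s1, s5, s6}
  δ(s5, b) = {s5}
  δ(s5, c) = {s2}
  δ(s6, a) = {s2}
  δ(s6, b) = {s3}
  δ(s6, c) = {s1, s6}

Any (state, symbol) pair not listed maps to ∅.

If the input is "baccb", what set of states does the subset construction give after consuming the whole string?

Start in {s1}.
Read 'b': s1→{s2, s3, s5}; now {s2, s3, s5}.
Read 'a': s2→{s1}, s3→{s6}, s5→{s1, s5, s6}; now {s1, s5, s6}.
Read 'c': s1→{s2, s3}, s5→{s2}, s6→{s1, s6}; now {s1, s2, s3, s6}.
Read 'c': s1→{s2, s3}, s2→{s1, s2}, s3→{s6}, s6→{s1, s6}; now {s1, s2, s3, s6}.
Read 'b': s1→{s2, s3, s5}, s2→{s2, s3}, s3→{s3}, s6→{s3}; now {s2, s3, s5}.

{s2, s3, s5}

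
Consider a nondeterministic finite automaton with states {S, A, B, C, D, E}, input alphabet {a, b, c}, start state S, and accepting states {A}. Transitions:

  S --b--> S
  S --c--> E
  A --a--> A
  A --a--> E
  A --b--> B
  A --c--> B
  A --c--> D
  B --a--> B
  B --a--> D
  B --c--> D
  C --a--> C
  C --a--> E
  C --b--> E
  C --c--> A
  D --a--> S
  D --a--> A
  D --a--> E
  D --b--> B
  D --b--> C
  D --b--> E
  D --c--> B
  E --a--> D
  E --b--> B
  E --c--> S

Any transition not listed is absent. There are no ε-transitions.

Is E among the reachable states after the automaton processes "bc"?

Yes

Start in {S}.
Read 'b': S→{S}; now {S}.
Read 'c': S→{E}; now {E}.
State E is in {E}.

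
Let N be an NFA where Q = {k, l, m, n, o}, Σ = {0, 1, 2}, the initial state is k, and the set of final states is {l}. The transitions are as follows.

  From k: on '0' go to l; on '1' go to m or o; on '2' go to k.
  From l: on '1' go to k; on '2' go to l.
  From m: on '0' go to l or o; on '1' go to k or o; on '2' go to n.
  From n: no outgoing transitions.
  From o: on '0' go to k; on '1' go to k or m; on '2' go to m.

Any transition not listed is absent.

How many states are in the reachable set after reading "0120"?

1

Start in {k}.
Read '0': {k} → {l}.
Read '1': {l} → {k}.
Read '2': {k} → {k}.
Read '0': {k} → {l}.
That set has 1 state.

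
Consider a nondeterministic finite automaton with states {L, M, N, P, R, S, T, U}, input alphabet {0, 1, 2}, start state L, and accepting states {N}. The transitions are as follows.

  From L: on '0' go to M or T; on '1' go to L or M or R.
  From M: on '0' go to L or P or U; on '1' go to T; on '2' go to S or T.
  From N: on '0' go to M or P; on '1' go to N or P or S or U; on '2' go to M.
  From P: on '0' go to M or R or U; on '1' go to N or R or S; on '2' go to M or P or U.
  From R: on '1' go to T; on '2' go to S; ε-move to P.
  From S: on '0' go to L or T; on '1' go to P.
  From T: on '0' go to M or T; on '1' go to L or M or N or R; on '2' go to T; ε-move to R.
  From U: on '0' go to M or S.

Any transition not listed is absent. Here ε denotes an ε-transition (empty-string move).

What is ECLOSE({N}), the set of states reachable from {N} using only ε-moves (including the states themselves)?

Begin with {N}.
No ε-moves leave this set, so the closure equals the set itself.

{N}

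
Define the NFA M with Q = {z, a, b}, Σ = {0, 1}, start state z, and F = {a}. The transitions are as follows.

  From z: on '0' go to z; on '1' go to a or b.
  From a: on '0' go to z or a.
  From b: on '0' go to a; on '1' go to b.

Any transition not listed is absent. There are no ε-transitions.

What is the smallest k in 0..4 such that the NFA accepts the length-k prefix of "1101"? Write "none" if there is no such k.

1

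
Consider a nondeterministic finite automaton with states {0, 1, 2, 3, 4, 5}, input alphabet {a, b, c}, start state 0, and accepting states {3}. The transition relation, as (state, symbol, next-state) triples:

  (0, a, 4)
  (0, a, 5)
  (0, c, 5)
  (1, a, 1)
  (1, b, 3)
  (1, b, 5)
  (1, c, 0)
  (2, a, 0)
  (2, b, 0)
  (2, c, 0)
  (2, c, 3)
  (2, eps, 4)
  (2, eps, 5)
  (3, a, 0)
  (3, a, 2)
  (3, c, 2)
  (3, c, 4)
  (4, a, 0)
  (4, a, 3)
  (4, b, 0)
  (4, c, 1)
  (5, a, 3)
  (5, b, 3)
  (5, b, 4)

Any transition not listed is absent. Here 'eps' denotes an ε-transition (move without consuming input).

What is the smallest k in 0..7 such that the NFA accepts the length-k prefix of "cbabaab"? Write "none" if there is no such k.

2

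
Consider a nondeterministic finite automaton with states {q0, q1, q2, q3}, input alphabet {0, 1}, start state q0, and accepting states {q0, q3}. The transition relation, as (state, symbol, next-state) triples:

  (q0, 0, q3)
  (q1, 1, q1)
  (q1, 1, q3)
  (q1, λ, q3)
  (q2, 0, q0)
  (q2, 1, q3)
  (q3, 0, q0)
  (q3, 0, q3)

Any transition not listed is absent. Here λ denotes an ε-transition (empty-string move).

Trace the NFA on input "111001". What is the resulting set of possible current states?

Start in {q0}.
Read '1': {q0} → ∅.
The set is empty and remains empty for the remaining 5 symbols.

∅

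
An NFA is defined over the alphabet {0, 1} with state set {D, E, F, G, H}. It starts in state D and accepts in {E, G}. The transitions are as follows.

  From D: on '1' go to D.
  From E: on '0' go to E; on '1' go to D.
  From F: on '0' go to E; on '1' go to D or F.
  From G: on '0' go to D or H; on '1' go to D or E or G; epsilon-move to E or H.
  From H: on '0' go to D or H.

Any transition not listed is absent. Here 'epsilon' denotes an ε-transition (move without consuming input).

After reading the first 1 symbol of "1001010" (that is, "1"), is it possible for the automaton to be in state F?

No

Start in {D}.
Read '1': D→{D}; now {D}.
State F is not in {D}.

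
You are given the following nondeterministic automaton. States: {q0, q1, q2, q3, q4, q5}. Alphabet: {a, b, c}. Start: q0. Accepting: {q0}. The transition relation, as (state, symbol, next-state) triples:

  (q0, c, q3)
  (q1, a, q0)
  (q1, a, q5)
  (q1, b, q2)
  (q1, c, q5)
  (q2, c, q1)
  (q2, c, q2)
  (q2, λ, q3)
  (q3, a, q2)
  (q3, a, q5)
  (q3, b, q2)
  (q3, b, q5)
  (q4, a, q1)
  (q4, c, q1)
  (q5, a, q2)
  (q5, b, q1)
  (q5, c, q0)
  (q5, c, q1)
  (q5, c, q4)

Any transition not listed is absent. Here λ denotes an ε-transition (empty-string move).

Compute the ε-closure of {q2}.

{q2, q3}

Begin with {q2}.
ε-move q2 → q3; add q3.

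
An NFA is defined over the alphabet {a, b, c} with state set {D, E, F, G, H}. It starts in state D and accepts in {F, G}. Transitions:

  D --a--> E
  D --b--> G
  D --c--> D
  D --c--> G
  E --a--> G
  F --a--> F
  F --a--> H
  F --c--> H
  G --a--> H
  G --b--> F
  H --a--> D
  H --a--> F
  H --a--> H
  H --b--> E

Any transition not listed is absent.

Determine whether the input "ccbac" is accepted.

No

Start in {D}.
Read 'c': {D} → {D, G}.
Read 'c': {D, G} → {D, G}.
Read 'b': {D, G} → {F, G}.
Read 'a': {F, G} → {F, H}.
Read 'c': {F, H} → {H}.
The final set {H} contains no accepting state.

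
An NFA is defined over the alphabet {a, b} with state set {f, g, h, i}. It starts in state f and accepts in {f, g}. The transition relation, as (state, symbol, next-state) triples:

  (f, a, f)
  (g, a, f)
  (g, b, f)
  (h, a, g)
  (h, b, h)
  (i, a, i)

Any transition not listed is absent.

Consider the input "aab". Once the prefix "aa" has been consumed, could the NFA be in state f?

Start in {f}.
Read 'a': f→{f}; now {f}.
Read 'a': f→{f}; now {f}.
State f is in {f}.

Yes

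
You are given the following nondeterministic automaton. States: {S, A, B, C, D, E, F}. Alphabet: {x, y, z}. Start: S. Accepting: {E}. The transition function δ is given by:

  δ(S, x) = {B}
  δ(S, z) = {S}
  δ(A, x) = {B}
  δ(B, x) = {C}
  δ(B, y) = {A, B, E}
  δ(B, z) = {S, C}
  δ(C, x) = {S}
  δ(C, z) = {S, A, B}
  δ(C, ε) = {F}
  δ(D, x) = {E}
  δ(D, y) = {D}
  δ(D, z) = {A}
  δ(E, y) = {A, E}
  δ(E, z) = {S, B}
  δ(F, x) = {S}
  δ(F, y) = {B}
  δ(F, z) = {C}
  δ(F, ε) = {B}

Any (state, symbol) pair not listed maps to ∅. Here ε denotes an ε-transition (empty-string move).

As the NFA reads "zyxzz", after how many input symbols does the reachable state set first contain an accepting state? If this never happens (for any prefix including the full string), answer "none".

none

Start in {S}.
Read 'z': {S} → {S}.
Read 'y': {S} → ∅.
The set is empty and remains empty for the remaining 3 symbols.
No reachable set along the way intersects F.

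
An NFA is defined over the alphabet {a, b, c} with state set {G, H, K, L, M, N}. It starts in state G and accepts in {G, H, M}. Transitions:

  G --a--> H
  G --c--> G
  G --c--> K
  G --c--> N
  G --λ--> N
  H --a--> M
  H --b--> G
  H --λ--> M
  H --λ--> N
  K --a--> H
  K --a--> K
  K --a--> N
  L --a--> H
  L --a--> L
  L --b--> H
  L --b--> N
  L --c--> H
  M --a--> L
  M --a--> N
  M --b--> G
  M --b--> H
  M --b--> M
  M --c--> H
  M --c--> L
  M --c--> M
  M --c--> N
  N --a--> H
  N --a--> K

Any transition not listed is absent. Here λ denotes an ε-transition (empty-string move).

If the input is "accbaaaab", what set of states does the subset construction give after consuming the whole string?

Start: ε-closure({G}) = {G, N}.
Read 'a': {G, N} → {H, K, M, N}.
Read 'c': {H, K, M, N} → {H, L, M, N}.
Read 'c': {H, L, M, N} → {H, L, M, N}.
Read 'b': {H, L, M, N} → {G, H, M, N}.
Read 'a': {G, H, M, N} → {H, K, L, M, N}.
Read 'a': {H, K, L, M, N} → {H, K, L, M, N}.
Read 'a': {H, K, L, M, N} → {H, K, L, M, N}.
Read 'a': {H, K, L, M, N} → {H, K, L, M, N}.
Read 'b': {H, K, L, M, N} → {G, H, M, N}.

{G, H, M, N}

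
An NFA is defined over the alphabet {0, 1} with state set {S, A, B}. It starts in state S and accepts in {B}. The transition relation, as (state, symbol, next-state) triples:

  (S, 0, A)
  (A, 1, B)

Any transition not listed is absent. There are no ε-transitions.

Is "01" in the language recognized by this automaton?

Yes

Start in {S}.
Read '0': S→{A}; now {A}.
Read '1': A→{B}; now {B}.
The final set {B} contains the accepting state B.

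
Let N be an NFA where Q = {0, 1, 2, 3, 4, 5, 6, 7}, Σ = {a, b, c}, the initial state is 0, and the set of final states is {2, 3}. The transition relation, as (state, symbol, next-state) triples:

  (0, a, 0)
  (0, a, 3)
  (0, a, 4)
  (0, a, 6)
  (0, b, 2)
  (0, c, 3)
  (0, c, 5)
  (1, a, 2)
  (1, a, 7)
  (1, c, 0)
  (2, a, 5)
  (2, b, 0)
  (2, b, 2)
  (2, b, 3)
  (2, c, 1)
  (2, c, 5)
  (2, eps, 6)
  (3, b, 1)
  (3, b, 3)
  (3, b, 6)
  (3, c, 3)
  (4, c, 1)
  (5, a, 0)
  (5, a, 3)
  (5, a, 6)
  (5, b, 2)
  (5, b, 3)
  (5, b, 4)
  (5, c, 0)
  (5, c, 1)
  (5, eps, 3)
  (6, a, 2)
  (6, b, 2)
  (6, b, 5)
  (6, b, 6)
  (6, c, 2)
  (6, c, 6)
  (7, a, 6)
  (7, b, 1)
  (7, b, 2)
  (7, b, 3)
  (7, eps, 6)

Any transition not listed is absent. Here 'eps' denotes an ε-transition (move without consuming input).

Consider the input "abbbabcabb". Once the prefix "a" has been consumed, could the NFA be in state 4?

Start in {0}.
Read 'a': {0} → {0, 3, 4, 6}.
State 4 is in {0, 3, 4, 6}.

Yes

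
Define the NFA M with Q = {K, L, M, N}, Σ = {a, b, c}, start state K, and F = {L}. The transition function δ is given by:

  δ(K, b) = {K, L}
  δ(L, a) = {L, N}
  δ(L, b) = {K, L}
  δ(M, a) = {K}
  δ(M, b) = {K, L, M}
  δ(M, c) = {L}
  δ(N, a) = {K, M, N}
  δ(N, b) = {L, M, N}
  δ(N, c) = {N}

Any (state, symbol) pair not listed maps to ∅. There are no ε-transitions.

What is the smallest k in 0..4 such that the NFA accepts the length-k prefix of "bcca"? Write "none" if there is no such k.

1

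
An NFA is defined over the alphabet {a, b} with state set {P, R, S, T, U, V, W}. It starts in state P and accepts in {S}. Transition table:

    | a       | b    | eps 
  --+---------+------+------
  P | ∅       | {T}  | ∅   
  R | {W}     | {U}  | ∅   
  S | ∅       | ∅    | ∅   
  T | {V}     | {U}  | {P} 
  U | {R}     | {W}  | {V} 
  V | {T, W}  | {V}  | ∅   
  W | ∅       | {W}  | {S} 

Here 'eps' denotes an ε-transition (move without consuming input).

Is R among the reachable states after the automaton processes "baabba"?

Yes

Start in {P}.
Read 'b': P→{T}; union {T}; ε-closure = {P, T}.
Read 'a': P→∅, T→{V}; now {V}.
Read 'a': V→{T, W}; union {T, W}; ε-closure = {P, S, T, W}.
Read 'b': P→{T}, S→∅, T→{U}, W→{W}; union {T, U, W}; ε-closure = {P, S, T, U, V, W}.
Read 'b': P→{T}, S→∅, T→{U}, U→{W}, V→{V}, W→{W}; union {T, U, V, W}; ε-closure = {P, S, T, U, V, W}.
Read 'a': P→∅, S→∅, T→{V}, U→{R}, V→{T, W}, W→∅; union {R, T, V, W}; ε-closure = {P, R, S, T, V, W}.
State R is in {P, R, S, T, V, W}.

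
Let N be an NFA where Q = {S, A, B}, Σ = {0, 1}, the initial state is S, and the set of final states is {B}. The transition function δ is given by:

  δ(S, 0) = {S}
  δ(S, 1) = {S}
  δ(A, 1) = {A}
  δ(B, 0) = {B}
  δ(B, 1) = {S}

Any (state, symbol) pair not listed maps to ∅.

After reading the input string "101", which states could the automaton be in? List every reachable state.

{S}

Start in {S}.
Read '1': {S} → {S}.
Read '0': {S} → {S}.
Read '1': {S} → {S}.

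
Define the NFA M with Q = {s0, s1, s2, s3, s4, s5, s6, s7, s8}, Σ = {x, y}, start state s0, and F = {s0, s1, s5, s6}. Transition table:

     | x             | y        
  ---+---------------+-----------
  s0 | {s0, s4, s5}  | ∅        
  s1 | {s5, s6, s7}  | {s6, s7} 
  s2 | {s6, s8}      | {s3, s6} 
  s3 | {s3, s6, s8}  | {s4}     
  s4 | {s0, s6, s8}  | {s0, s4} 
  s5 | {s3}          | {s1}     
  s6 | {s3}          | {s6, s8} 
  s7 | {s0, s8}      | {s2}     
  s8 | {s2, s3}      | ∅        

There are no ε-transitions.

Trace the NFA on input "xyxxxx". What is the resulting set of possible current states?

{s0, s2, s3, s4, s5, s6, s8}

Start in {s0}.
Read 'x': s0→{s0, s4, s5}; now {s0, s4, s5}.
Read 'y': s0→∅, s4→{s0, s4}, s5→{s1}; now {s0, s1, s4}.
Read 'x': s0→{s0, s4, s5}, s1→{s5, s6, s7}, s4→{s0, s6, s8}; now {s0, s4, s5, s6, s7, s8}.
Read 'x': s0→{s0, s4, s5}, s4→{s0, s6, s8}, s5→{s3}, s6→{s3}, s7→{s0, s8}, s8→{s2, s3}; now {s0, s2, s3, s4, s5, s6, s8}.
Read 'x': s0→{s0, s4, s5}, s2→{s6, s8}, s3→{s3, s6, s8}, s4→{s0, s6, s8}, s5→{s3}, s6→{s3}, s8→{s2, s3}; now {s0, s2, s3, s4, s5, s6, s8}.
Read 'x': s0→{s0, s4, s5}, s2→{s6, s8}, s3→{s3, s6, s8}, s4→{s0, s6, s8}, s5→{s3}, s6→{s3}, s8→{s2, s3}; now {s0, s2, s3, s4, s5, s6, s8}.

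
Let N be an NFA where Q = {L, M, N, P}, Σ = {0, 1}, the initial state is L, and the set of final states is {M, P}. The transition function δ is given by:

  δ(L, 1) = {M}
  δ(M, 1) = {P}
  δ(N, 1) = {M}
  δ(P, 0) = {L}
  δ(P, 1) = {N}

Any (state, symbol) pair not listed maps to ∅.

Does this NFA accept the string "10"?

Start in {L}.
Read '1': L→{M}; now {M}.
Read '0': M→∅; now ∅.
The final set ∅ contains no accepting state.

No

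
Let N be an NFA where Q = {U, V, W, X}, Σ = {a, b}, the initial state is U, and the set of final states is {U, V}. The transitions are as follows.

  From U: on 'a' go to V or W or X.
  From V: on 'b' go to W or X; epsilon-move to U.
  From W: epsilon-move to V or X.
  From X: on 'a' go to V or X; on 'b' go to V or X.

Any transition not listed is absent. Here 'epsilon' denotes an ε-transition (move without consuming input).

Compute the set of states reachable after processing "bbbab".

Start in {U}.
Read 'b': U→∅; now ∅.
The set is empty and remains empty for the remaining 4 symbols.

∅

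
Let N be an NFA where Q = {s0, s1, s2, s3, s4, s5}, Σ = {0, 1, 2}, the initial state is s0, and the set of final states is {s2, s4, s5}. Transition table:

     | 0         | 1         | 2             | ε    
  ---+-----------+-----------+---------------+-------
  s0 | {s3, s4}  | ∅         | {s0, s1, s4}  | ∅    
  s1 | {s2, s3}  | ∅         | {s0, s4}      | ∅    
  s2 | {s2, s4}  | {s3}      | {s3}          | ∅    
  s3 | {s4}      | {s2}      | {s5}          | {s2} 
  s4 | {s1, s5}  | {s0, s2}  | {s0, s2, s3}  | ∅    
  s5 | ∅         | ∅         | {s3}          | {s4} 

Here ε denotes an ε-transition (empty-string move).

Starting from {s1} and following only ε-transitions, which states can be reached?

Begin with {s1}.
No ε-moves leave this set, so the closure equals the set itself.

{s1}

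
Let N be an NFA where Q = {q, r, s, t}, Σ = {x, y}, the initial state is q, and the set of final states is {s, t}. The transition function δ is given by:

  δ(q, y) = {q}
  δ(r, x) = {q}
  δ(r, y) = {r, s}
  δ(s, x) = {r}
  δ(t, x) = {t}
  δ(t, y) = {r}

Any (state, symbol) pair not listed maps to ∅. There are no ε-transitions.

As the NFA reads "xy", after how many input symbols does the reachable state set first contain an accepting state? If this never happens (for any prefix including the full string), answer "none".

none

Start in {q}.
Read 'x': q→∅; now ∅.
The set is empty and remains empty for the remaining 1 symbol.
No reachable set along the way intersects F.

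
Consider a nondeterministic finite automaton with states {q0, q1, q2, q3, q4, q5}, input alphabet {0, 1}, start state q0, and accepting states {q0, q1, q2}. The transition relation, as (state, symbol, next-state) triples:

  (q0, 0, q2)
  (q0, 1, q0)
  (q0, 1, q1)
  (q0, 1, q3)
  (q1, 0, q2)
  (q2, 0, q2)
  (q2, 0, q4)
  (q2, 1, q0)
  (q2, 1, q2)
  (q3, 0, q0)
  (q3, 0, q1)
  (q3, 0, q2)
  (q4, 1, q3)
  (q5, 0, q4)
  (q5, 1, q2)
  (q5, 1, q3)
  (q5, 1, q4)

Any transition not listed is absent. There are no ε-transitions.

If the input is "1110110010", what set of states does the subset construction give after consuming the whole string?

{q0, q1, q2, q4}

Start in {q0}.
Read '1': q0→{q0, q1, q3}; now {q0, q1, q3}.
Read '1': q0→{q0, q1, q3}, q1→∅, q3→∅; now {q0, q1, q3}.
Read '1': q0→{q0, q1, q3}, q1→∅, q3→∅; now {q0, q1, q3}.
Read '0': q0→{q2}, q1→{q2}, q3→{q0, q1, q2}; now {q0, q1, q2}.
Read '1': q0→{q0, q1, q3}, q1→∅, q2→{q0, q2}; now {q0, q1, q2, q3}.
Read '1': q0→{q0, q1, q3}, q1→∅, q2→{q0, q2}, q3→∅; now {q0, q1, q2, q3}.
Read '0': q0→{q2}, q1→{q2}, q2→{q2, q4}, q3→{q0, q1, q2}; now {q0, q1, q2, q4}.
Read '0': q0→{q2}, q1→{q2}, q2→{q2, q4}, q4→∅; now {q2, q4}.
Read '1': q2→{q0, q2}, q4→{q3}; now {q0, q2, q3}.
Read '0': q0→{q2}, q2→{q2, q4}, q3→{q0, q1, q2}; now {q0, q1, q2, q4}.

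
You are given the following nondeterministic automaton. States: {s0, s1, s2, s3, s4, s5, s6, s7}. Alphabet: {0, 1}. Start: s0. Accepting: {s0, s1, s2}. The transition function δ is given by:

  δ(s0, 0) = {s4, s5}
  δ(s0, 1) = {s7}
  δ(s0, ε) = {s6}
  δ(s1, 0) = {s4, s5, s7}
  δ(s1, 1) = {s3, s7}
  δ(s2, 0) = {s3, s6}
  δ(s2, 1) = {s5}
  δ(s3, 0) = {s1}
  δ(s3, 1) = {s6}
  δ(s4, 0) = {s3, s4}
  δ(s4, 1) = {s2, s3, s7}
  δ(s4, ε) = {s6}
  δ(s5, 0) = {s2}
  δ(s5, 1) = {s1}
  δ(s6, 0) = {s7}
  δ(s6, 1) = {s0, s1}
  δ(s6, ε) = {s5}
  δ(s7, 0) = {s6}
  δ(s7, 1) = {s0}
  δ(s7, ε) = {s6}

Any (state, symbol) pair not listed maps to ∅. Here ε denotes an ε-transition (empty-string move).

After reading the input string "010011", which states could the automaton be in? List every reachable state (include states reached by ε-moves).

Start: ε-closure({s0}) = {s0, s5, s6}.
Read '0': {s0, s5, s6} → {s2, s4, s5, s6, s7}.
Read '1': {s2, s4, s5, s6, s7} → {s0, s1, s2, s3, s5, s6, s7}.
Read '0': {s0, s1, s2, s3, s5, s6, s7} → {s1, s2, s3, s4, s5, s6, s7}.
Read '0': {s1, s2, s3, s4, s5, s6, s7} → {s1, s2, s3, s4, s5, s6, s7}.
Read '1': {s1, s2, s3, s4, s5, s6, s7} → {s0, s1, s2, s3, s5, s6, s7}.
Read '1': {s0, s1, s2, s3, s5, s6, s7} → {s0, s1, s3, s5, s6, s7}.

{s0, s1, s3, s5, s6, s7}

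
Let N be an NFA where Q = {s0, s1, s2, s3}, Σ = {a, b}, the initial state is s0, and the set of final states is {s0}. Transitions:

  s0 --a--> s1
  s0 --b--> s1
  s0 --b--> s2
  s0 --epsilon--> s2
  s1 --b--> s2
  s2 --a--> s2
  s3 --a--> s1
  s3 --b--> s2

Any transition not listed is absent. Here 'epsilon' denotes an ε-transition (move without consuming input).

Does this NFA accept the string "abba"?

Start: ε-closure({s0}) = {s0, s2}.
Read 'a': s0→{s1}, s2→{s2}; now {s1, s2}.
Read 'b': s1→{s2}, s2→∅; now {s2}.
Read 'b': s2→∅; now ∅.
The set is empty and remains empty for the remaining 1 symbol.
The final set ∅ contains no accepting state.

No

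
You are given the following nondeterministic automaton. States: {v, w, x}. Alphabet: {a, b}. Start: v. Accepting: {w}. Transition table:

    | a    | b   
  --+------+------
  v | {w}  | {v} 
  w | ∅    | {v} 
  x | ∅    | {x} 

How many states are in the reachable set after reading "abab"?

Start in {v}.
Read 'a': v→{w}; now {w}.
Read 'b': w→{v}; now {v}.
Read 'a': v→{w}; now {w}.
Read 'b': w→{v}; now {v}.
That set has 1 state.

1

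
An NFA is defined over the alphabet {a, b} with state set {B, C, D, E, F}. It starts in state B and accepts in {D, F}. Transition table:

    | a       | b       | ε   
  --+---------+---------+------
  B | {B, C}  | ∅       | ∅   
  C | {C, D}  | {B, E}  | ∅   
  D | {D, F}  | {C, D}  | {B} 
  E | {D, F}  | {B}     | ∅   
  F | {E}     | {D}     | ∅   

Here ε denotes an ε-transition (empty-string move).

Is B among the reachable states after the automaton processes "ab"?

Yes

Start in {B}.
Read 'a': B→{B, C}; now {B, C}.
Read 'b': B→∅, C→{B, E}; now {B, E}.
State B is in {B, E}.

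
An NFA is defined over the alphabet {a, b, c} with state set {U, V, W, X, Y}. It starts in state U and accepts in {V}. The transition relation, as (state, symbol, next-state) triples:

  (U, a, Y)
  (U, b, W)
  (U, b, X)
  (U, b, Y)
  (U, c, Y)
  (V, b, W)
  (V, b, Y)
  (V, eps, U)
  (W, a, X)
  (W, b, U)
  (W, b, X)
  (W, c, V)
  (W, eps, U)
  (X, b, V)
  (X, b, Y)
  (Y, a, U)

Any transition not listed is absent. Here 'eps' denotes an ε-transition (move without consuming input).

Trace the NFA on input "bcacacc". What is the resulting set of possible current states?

Start in {U}.
Read 'b': U→{W, X, Y}; union {W, X, Y}; ε-closure = {U, W, X, Y}.
Read 'c': U→{Y}, W→{V}, X→∅, Y→∅; union {V, Y}; ε-closure = {U, V, Y}.
Read 'a': U→{Y}, V→∅, Y→{U}; now {U, Y}.
Read 'c': U→{Y}, Y→∅; now {Y}.
Read 'a': Y→{U}; now {U}.
Read 'c': U→{Y}; now {Y}.
Read 'c': Y→∅; now ∅.

∅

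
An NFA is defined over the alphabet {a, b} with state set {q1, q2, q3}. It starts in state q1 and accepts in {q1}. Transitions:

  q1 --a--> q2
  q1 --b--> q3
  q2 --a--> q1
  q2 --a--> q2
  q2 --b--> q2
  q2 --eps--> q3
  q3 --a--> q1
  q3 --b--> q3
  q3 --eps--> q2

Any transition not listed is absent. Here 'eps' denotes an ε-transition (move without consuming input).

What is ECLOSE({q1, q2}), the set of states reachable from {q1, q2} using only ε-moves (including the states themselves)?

{q1, q2, q3}

Begin with {q1, q2}.
ε-move q2 → q3; add q3.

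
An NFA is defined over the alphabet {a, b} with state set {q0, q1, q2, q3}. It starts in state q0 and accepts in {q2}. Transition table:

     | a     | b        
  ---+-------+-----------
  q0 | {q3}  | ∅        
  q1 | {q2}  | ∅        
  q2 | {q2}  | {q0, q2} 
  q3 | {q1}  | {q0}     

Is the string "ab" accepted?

Start in {q0}.
Read 'a': q0→{q3}; now {q3}.
Read 'b': q3→{q0}; now {q0}.
The final set {q0} contains no accepting state.

No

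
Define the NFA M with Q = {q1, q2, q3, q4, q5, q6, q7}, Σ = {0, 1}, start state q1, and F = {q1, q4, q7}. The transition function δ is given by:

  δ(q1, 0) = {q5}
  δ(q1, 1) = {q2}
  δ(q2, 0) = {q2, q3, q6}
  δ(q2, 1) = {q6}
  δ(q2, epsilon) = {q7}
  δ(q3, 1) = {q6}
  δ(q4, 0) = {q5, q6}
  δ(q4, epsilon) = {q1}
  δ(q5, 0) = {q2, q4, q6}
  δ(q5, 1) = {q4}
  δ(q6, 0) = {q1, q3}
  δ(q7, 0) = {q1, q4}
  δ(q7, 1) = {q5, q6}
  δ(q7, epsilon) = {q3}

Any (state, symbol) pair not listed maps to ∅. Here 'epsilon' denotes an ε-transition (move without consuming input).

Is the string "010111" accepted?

No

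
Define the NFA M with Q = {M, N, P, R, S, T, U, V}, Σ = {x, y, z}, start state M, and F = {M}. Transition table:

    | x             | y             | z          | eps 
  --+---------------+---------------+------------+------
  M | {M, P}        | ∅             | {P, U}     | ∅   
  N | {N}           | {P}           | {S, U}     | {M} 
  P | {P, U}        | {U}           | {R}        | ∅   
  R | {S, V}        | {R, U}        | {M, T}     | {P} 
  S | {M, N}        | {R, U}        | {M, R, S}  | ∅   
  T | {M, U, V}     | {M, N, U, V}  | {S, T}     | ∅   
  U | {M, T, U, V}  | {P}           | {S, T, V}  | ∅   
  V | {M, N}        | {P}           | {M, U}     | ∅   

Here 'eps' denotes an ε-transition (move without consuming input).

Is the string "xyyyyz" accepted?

Start in {M}.
Read 'x': {M} → {M, P}.
Read 'y': {M, P} → {U}.
Read 'y': {U} → {P}.
Read 'y': {P} → {U}.
Read 'y': {U} → {P}.
Read 'z': {P} → {P, R}.
The final set {P, R} contains no accepting state.

No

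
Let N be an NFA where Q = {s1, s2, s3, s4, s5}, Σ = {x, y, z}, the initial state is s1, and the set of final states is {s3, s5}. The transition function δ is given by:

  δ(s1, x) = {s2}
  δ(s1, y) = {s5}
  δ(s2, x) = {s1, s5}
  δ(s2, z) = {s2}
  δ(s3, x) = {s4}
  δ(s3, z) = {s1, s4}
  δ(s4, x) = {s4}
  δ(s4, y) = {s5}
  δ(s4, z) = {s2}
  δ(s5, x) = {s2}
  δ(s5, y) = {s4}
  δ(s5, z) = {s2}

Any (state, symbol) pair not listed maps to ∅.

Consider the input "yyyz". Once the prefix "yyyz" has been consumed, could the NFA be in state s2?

Start in {s1}.
Read 'y': {s1} → {s5}.
Read 'y': {s5} → {s4}.
Read 'y': {s4} → {s5}.
Read 'z': {s5} → {s2}.
State s2 is in {s2}.

Yes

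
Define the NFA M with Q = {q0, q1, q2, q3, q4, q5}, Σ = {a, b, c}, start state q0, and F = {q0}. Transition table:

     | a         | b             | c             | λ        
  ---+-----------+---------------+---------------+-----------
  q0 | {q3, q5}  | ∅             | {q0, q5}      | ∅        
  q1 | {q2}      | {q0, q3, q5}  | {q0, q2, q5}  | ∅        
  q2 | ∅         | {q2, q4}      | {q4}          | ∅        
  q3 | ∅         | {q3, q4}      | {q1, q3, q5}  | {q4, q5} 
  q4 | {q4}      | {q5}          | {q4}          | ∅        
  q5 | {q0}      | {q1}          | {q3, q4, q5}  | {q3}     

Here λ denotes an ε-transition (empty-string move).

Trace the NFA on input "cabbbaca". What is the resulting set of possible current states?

{q0, q2, q3, q4, q5}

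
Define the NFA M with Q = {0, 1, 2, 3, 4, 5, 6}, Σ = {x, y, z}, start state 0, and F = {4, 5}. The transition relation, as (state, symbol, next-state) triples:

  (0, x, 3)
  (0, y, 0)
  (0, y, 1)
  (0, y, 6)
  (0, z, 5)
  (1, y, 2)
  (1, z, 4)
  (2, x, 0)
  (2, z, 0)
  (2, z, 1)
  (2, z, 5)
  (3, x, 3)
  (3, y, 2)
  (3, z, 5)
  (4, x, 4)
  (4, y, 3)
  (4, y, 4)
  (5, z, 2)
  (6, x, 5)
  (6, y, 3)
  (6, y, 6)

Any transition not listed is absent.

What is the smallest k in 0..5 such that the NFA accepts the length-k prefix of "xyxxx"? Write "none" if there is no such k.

Start in {0}.
Read 'x': 0→{3}; now {3}.
Read 'y': 3→{2}; now {2}.
Read 'x': 2→{0}; now {0}.
Read 'x': 0→{3}; now {3}.
Read 'x': 3→{3}; now {3}.
No reachable set along the way intersects F.

none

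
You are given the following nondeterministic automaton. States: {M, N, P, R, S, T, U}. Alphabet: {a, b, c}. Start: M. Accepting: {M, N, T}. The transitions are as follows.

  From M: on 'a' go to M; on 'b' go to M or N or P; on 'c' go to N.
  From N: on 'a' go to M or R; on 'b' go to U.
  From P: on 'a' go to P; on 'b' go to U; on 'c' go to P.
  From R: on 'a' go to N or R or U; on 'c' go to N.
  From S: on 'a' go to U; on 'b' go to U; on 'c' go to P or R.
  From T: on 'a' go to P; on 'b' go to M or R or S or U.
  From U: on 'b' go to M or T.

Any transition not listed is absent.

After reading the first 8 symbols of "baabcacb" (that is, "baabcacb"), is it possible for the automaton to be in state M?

Start in {M}.
Read 'b': M→{M, N, P}; now {M, N, P}.
Read 'a': M→{M}, N→{M, R}, P→{P}; now {M, P, R}.
Read 'a': M→{M}, P→{P}, R→{N, R, U}; now {M, N, P, R, U}.
Read 'b': M→{M, N, P}, N→{U}, P→{U}, R→∅, U→{M, T}; now {M, N, P, T, U}.
Read 'c': M→{N}, N→∅, P→{P}, T→∅, U→∅; now {N, P}.
Read 'a': N→{M, R}, P→{P}; now {M, P, R}.
Read 'c': M→{N}, P→{P}, R→{N}; now {N, P}.
Read 'b': N→{U}, P→{U}; now {U}.
State M is not in {U}.

No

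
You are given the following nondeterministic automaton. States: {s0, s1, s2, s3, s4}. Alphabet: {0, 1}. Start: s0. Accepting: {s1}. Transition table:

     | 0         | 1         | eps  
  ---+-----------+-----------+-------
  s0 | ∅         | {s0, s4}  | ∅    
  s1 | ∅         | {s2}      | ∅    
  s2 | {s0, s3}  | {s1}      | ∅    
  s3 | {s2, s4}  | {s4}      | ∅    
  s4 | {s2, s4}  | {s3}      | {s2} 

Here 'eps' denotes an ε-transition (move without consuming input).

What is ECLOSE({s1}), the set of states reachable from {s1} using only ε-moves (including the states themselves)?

{s1}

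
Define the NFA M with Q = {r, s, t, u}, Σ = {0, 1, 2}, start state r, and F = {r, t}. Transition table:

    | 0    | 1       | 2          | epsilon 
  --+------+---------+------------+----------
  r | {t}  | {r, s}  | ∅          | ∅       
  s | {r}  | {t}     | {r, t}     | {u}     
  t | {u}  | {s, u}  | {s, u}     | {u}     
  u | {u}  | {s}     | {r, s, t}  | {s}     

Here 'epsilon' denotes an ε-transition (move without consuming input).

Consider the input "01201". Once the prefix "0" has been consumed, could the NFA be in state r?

No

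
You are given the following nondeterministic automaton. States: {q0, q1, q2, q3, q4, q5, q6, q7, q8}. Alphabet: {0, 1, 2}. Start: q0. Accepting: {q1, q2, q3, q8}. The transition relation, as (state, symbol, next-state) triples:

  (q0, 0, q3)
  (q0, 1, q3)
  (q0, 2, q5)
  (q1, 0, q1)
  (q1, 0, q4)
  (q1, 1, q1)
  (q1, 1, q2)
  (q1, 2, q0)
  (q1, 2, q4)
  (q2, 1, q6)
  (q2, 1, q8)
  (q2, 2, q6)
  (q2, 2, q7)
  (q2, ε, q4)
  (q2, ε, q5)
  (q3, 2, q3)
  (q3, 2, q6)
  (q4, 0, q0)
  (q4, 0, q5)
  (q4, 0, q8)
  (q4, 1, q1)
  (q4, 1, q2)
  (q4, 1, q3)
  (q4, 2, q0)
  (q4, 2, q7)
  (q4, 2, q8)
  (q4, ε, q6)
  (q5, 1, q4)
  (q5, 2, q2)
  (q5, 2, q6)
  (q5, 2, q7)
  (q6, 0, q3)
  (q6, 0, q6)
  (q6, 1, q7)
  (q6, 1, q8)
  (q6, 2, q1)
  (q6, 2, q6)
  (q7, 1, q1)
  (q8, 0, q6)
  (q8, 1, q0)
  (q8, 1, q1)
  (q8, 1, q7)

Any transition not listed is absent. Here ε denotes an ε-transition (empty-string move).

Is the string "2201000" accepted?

Yes

Start in {q0}.
Read '2': q0→{q5}; now {q5}.
Read '2': q5→{q2, q6, q7}; union {q2, q6, q7}; ε-closure = {q2, q4, q5, q6, q7}.
Read '0': q2→∅, q4→{q0, q5, q8}, q5→∅, q6→{q3, q6}, q7→∅; now {q0, q3, q5, q6, q8}.
Read '1': q0→{q3}, q3→∅, q5→{q4}, q6→{q7, q8}, q8→{q0, q1, q7}; union {q0, q1, q3, q4, q7, q8}; ε-closure = {q0, q1, q3, q4, q6, q7, q8}.
Read '0': q0→{q3}, q1→{q1, q4}, q3→∅, q4→{q0, q5, q8}, q6→{q3, q6}, q7→∅, q8→{q6}; now {q0, q1, q3, q4, q5, q6, q8}.
Read '0': q0→{q3}, q1→{q1, q4}, q3→∅, q4→{q0, q5, q8}, q5→∅, q6→{q3, q6}, q8→{q6}; now {q0, q1, q3, q4, q5, q6, q8}.
Read '0': q0→{q3}, q1→{q1, q4}, q3→∅, q4→{q0, q5, q8}, q5→∅, q6→{q3, q6}, q8→{q6}; now {q0, q1, q3, q4, q5, q6, q8}.
The final set {q0, q1, q3, q4, q5, q6, q8} contains the accepting states q1, q3, q8.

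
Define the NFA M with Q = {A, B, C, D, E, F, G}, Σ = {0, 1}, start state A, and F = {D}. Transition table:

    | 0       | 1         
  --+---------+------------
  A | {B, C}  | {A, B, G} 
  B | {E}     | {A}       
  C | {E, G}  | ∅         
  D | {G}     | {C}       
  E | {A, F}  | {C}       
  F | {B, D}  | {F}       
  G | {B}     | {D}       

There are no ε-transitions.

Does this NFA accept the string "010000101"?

Yes

Start in {A}.
Read '0': A→{B, C}; now {B, C}.
Read '1': B→{A}, C→∅; now {A}.
Read '0': A→{B, C}; now {B, C}.
Read '0': B→{E}, C→{E, G}; now {E, G}.
Read '0': E→{A, F}, G→{B}; now {A, B, F}.
Read '0': A→{B, C}, B→{E}, F→{B, D}; now {B, C, D, E}.
Read '1': B→{A}, C→∅, D→{C}, E→{C}; now {A, C}.
Read '0': A→{B, C}, C→{E, G}; now {B, C, E, G}.
Read '1': B→{A}, C→∅, E→{C}, G→{D}; now {A, C, D}.
The final set {A, C, D} contains the accepting state D.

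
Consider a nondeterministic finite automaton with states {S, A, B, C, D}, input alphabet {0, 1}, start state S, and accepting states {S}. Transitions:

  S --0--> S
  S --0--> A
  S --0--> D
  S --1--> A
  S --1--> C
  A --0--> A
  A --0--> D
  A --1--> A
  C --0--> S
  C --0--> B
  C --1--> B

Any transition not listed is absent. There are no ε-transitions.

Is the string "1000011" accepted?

Start in {S}.
Read '1': {S} → {A, C}.
Read '0': {A, C} → {S, A, B, D}.
Read '0': {S, A, B, D} → {S, A, D}.
Read '0': {S, A, D} → {S, A, D}.
Read '0': {S, A, D} → {S, A, D}.
Read '1': {S, A, D} → {A, C}.
Read '1': {A, C} → {A, B}.
The final set {A, B} contains no accepting state.

No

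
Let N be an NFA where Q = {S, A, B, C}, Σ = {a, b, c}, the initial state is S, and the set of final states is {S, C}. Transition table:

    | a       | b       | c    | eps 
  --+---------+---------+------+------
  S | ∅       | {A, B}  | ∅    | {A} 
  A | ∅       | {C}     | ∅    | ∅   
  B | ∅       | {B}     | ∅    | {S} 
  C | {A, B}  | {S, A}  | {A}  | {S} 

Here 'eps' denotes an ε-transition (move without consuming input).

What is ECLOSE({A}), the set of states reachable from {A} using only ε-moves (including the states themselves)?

Begin with {A}.
No ε-moves leave this set, so the closure equals the set itself.

{A}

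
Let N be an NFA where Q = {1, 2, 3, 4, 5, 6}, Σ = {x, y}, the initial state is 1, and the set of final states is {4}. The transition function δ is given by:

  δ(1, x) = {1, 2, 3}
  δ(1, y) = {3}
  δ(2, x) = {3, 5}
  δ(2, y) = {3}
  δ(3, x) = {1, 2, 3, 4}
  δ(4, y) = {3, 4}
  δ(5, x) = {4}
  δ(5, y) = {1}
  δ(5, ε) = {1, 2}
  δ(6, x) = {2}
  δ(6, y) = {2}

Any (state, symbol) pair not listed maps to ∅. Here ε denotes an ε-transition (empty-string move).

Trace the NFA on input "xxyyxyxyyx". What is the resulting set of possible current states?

{1, 2, 3, 4}

Start in {1}.
Read 'x': {1} → {1, 2, 3}.
Read 'x': {1, 2, 3} → {1, 2, 3, 4, 5}.
Read 'y': {1, 2, 3, 4, 5} → {1, 3, 4}.
Read 'y': {1, 3, 4} → {3, 4}.
Read 'x': {3, 4} → {1, 2, 3, 4}.
Read 'y': {1, 2, 3, 4} → {3, 4}.
Read 'x': {3, 4} → {1, 2, 3, 4}.
Read 'y': {1, 2, 3, 4} → {3, 4}.
Read 'y': {3, 4} → {3, 4}.
Read 'x': {3, 4} → {1, 2, 3, 4}.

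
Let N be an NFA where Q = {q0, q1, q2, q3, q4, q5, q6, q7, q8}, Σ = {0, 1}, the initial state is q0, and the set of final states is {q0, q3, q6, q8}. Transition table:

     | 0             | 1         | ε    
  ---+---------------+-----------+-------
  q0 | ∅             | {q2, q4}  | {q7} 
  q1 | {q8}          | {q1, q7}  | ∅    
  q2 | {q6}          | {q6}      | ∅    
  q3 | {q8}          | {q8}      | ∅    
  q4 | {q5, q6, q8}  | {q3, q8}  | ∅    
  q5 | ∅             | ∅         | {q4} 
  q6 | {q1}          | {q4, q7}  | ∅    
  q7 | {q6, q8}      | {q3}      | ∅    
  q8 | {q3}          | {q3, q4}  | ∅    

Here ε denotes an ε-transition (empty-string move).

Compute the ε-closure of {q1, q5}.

{q1, q4, q5}

Begin with {q1, q5}.
ε-move q5 → q4; add q4.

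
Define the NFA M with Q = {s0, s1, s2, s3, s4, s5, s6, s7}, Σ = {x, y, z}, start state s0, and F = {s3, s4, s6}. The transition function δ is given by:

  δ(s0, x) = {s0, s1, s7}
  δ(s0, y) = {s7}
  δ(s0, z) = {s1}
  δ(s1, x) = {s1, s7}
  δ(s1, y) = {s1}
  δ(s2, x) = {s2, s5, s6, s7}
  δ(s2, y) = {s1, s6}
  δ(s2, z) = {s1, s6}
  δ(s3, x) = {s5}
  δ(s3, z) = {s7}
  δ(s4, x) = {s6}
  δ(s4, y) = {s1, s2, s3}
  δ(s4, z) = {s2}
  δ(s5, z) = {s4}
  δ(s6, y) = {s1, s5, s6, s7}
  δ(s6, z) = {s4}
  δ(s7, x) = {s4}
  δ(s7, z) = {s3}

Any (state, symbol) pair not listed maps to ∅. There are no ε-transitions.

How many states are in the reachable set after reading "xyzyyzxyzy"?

0

Start in {s0}.
Read 'x': {s0} → {s0, s1, s7}.
Read 'y': {s0, s1, s7} → {s1, s7}.
Read 'z': {s1, s7} → {s3}.
Read 'y': {s3} → ∅.
The set is empty and remains empty for the remaining 6 symbols.
That set has 0 states.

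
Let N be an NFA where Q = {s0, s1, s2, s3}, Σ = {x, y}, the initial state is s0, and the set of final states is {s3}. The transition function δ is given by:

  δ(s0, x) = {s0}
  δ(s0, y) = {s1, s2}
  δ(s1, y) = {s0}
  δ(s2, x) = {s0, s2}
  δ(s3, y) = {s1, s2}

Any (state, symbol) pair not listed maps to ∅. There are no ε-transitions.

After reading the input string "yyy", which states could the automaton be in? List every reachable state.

Start in {s0}.
Read 'y': s0→{s1, s2}; now {s1, s2}.
Read 'y': s1→{s0}, s2→∅; now {s0}.
Read 'y': s0→{s1, s2}; now {s1, s2}.

{s1, s2}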